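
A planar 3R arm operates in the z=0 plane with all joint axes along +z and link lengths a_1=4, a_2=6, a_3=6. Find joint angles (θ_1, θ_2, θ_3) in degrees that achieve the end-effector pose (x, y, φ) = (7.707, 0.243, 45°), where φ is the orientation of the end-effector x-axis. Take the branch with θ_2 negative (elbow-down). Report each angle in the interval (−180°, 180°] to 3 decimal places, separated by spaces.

30.006 -120.002 134.996

wrist centre = target − a_3·(cos φ, sin φ) = (3.4644, -3.9996)
cos θ_2 = (27.9989−4²−6²)/(2·4·6) = -0.5000; θ_2 = -120.0015° (elbow-down)
β = atan2(-3.9996,3.4644) = -49.1019°; ψ = atan2(-5.1961,0.9999) = -79.1079°
θ_1 = β − ψ = 30.0059°
θ_3 = φ − θ_1 − θ_2 = 134.9956° (wrapped to (-180°,180°])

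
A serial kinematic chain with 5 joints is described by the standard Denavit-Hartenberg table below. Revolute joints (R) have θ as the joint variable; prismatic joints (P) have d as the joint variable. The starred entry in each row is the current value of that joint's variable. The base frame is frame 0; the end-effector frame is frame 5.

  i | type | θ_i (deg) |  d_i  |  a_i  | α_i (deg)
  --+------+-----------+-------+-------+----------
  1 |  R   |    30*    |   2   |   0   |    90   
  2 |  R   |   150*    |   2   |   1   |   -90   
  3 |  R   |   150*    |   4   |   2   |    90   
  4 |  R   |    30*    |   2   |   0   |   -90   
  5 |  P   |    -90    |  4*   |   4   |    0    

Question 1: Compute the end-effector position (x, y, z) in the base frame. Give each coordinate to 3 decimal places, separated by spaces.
-7.830 -0.830 -2.464

after link 1: o_1 = (0.0000, 0.0000, 2.0000)
after link 2: o_2 = (0.2500, -2.1651, 2.5000)
after link 3: o_3 = (-0.6830, -1.5490, -1.8301)
after link 4: o_4 = (-2.2990, -0.4821, -1.3301)
after link 5: o_5 = (-7.8301, -0.8301, -2.4641)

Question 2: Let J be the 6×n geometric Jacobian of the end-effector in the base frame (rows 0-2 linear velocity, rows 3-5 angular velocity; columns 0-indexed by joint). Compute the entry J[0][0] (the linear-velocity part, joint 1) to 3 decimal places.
0.830

axis z_0 = ẑ; lever o_n−o_0 = (-7.8301,-0.8301,-2.4641)
cross product → J_v[:, 0] = (0.8301,-7.8301,0.0000)
J_ω[:, 0] = z_0
entry J[0][0] = 0.8301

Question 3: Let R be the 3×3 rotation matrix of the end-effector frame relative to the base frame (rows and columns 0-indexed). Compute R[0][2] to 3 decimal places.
-0.575

End-effector z-axis (col 2 of R) = (-0.5748,-0.6205,-0.5335)
R[0][2] = -0.5748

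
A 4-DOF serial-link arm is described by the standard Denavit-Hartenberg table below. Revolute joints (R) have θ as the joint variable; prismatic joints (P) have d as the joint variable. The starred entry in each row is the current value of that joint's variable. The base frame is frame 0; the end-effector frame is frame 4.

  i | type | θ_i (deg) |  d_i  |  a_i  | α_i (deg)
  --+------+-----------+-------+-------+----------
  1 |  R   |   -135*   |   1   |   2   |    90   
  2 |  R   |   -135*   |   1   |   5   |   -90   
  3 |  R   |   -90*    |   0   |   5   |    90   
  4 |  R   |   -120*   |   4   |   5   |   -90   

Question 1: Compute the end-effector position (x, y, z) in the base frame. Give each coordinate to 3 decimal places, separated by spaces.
after link 1: o_1 = (-1.4142, -1.4142, 1.0000)
after link 2: o_2 = (0.3787, 1.7929, -2.5355)
after link 3: o_3 = (-3.1569, 5.3284, -2.5355)
after link 4: o_4 = (-1.2240, 3.7257, 3.3548)

-1.224 3.726 3.355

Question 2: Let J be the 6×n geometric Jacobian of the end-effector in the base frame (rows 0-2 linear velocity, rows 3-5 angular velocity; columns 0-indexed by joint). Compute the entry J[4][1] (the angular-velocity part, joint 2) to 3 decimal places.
axis z_1 = (-0.7071,0.7071,0.0000); lever o_n−o_1 = (0.1902,5.1399,2.3548)
cross product → J_v[:, 1] = (1.6651,1.6651,-3.7690)
J_ω[:, 1] = z_1
entry J[4][1] = 0.7071

0.707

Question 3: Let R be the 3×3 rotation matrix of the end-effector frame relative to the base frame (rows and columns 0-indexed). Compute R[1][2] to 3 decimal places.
End-effector z-axis (col 2 of R) = (-0.3624,0.8624,0.3536)
R[1][2] = 0.8624

0.862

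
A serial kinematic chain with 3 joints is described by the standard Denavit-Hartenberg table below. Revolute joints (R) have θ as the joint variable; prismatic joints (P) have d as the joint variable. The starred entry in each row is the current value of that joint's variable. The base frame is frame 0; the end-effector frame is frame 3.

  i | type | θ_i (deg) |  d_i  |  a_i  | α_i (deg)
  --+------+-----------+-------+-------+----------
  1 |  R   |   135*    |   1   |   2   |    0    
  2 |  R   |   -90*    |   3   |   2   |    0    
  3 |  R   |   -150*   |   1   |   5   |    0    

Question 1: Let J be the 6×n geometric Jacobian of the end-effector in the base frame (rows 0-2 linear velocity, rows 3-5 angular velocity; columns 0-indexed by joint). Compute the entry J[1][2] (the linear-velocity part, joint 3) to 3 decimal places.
-1.294

axis z_2 = (0.0000,0.0000,1.0000); lever o_n−o_2 = (-1.2941,-4.8296,1.0000)
cross product → J_v[:, 2] = (4.8296,-1.2941,0.0000)
J_ω[:, 2] = z_2
entry J[1][2] = -1.2941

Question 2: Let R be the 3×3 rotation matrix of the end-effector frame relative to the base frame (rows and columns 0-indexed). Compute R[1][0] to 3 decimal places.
End-effector x-axis (col 0 of R) = (-0.2588,-0.9659,0.0000)
R[1][0] = -0.9659

-0.966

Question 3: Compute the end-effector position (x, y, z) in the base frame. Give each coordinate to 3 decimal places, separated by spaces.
after link 1: o_1 = (-1.4142, 1.4142, 1.0000)
after link 2: o_2 = (0.0000, 2.8284, 4.0000)
after link 3: o_3 = (-1.2941, -2.0012, 5.0000)

-1.294 -2.001 5.000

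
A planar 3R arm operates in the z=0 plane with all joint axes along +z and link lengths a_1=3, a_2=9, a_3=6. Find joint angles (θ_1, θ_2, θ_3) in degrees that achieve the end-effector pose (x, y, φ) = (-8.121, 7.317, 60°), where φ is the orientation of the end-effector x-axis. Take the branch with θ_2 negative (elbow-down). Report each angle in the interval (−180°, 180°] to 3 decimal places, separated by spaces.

wrist centre = target − a_3·(cos φ, sin φ) = (-11.1210, 2.1208)
cos θ_2 = (128.1746−3²−9²)/(2·3·9) = 0.7069; θ_2 = -45.0137° (elbow-down)
β = atan2(2.1208,-11.1210) = 169.2030°; ψ = atan2(-6.3655,9.3624) = -34.2116°
θ_1 = β − ψ = 203.4146°
θ_3 = φ − θ_1 − θ_2 = -98.4009° (wrapped to (-180°,180°])

-156.585 -45.014 -98.401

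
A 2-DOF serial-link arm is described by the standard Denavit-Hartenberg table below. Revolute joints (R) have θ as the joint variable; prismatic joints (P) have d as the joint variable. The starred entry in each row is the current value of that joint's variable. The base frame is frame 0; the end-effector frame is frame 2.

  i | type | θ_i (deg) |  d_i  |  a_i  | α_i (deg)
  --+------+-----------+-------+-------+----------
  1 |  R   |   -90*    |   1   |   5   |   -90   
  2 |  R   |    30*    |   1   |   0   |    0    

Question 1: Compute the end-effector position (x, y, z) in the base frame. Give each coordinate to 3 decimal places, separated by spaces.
after link 1: o_1 = (0.0000, -5.0000, 1.0000)
after link 2: o_2 = (1.0000, -5.0000, 1.0000)

1.000 -5.000 1.000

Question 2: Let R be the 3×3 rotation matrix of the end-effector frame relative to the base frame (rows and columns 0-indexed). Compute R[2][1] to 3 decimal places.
-0.866

End-effector y-axis (col 1 of R) = (0.0000,0.5000,-0.8660)
R[2][1] = -0.8660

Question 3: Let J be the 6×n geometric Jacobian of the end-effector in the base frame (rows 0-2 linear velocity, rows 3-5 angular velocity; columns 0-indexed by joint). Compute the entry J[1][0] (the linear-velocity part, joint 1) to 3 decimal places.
1.000

axis z_0 = ẑ; lever o_n−o_0 = (1.0000,-5.0000,1.0000)
cross product → J_v[:, 0] = (5.0000,1.0000,-0.0000)
J_ω[:, 0] = z_0
entry J[1][0] = 1.0000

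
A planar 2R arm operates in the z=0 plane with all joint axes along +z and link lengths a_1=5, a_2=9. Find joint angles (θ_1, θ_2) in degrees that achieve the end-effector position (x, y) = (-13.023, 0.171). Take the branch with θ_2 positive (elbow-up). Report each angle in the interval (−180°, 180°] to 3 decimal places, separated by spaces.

cos θ_2 = (169.6278−5²−9²)/(2·5·9) = 0.7070; θ_2 = 45.0107° (elbow-up)
β = atan2(0.1710,-13.0230) = 179.2477°; ψ = atan2(6.3651,11.3628) = 29.2565°
θ_1 = β − ψ = 149.9913°

149.991 45.011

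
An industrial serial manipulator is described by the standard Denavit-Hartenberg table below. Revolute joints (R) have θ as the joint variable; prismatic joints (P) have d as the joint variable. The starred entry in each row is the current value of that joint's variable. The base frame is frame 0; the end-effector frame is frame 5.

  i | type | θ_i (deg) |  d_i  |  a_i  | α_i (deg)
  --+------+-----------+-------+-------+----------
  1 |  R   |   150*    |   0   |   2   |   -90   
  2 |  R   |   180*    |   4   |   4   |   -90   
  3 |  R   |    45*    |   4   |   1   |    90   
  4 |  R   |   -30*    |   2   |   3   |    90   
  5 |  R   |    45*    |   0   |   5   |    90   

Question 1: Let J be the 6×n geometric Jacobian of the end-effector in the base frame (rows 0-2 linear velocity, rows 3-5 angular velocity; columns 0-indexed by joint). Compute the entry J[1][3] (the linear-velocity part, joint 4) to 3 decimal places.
axis z_3 = (0.2588,-0.9659,-0.0000); lever o_n−o_3 = (6.8998,-3.8820,-3.2678)
cross product → J_v[:, 3] = (3.1564,0.8458,5.6599)
J_ω[:, 3] = z_3
entry J[1][3] = 0.8458

0.846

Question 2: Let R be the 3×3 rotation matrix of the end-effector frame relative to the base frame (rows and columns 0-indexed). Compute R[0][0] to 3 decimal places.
End-effector x-axis (col 0 of R) = (0.7745,-0.5245,-0.3536)
R[0][0] = 0.7745

0.775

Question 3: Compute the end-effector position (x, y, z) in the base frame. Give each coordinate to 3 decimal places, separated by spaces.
7.598 -8.087 0.732

after link 1: o_1 = (-1.7321, 1.0000, 0.0000)
after link 2: o_2 = (-0.2679, -4.4641, -0.0000)
after link 3: o_3 = (0.6980, -4.2053, 4.0000)
after link 4: o_4 = (3.7252, -5.4647, 2.5000)
after link 5: o_5 = (7.5978, -8.0873, 0.7322)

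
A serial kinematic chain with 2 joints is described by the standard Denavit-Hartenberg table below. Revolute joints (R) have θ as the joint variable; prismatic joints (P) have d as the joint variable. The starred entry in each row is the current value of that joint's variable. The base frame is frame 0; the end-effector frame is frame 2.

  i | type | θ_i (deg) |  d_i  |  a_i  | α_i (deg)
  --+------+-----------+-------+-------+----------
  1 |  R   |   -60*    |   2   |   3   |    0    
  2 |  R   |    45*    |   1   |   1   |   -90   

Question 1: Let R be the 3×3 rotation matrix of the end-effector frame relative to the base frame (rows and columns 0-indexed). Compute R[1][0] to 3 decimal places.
-0.259

End-effector x-axis (col 0 of R) = (0.9659,-0.2588,0.0000)
R[1][0] = -0.2588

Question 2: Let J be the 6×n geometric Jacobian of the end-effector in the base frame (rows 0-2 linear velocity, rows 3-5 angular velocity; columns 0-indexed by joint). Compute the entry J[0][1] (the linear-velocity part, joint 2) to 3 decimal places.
axis z_1 = (0.0000,0.0000,1.0000); lever o_n−o_1 = (0.9659,-0.2588,1.0000)
cross product → J_v[:, 1] = (0.2588,0.9659,-0.0000)
J_ω[:, 1] = z_1
entry J[0][1] = 0.2588

0.259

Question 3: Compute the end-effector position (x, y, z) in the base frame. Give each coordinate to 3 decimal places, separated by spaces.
2.466 -2.857 3.000

after link 1: o_1 = (1.5000, -2.5981, 2.0000)
after link 2: o_2 = (2.4659, -2.8569, 3.0000)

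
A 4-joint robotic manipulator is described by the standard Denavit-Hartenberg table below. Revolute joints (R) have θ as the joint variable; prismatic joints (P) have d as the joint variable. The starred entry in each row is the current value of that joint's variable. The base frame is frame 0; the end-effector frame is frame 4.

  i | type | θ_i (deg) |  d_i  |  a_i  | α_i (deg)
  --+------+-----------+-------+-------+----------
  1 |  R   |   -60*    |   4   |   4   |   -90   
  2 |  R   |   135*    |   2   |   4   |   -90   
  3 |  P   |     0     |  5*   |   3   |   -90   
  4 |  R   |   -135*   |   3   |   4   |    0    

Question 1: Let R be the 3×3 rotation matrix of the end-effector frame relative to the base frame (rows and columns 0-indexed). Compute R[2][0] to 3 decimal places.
End-effector x-axis (col 0 of R) = (-0.0000,0.0000,1.0000)
R[2][0] = 1.0000

1.000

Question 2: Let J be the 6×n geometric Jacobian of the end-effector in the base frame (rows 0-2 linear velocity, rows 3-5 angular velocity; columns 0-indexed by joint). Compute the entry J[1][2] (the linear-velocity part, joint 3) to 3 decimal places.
0.612

prismatic axis z_2 = (-0.3536,0.6124,0.7071)
J_v[:, 2] = z_2; J_ω[:, 2] = (0,0,0)
entry J[1][2] = 0.6124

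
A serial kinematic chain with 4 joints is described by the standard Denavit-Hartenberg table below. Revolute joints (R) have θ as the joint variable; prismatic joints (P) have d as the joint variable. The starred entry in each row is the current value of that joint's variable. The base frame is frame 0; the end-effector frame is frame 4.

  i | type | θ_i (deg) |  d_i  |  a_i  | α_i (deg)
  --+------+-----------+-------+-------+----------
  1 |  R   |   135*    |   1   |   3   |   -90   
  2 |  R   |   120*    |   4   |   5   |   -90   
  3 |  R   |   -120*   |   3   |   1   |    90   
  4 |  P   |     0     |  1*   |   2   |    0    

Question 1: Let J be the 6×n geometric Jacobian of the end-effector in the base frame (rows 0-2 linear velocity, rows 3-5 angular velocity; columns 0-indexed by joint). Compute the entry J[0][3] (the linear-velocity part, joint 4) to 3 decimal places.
prismatic axis z_3 = (0.0474,0.6597,0.7500)
J_v[:, 3] = z_3; J_ω[:, 3] = (0,0,0)
entry J[0][3] = 0.0474

0.047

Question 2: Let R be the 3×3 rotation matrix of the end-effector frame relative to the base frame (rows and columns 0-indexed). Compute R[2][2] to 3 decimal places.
End-effector z-axis (col 2 of R) = (0.0474,0.6597,0.7500)
R[2][2] = 0.7500

0.750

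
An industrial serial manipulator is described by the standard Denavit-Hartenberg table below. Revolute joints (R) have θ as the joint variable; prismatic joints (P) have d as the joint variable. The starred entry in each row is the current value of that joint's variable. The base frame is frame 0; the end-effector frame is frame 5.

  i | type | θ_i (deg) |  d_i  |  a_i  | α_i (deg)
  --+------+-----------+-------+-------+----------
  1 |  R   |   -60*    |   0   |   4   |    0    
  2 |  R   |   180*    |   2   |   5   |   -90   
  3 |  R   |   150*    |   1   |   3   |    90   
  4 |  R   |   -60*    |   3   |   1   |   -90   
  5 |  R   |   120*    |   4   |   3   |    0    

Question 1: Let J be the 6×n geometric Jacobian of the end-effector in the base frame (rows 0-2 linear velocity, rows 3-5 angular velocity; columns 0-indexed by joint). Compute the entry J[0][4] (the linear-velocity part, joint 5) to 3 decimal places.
-2.886

axis z_4 = (-0.0580,-0.8995,-0.4330); lever o_n−o_4 = (-1.0323,-4.8101,0.8929)
cross product → J_v[:, 4] = (-2.8861,0.4988,-0.6495)
J_ω[:, 4] = z_4
entry J[0][4] = -2.8861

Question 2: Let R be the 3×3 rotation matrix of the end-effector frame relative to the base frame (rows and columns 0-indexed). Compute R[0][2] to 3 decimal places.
End-effector z-axis (col 2 of R) = (-0.0580,-0.8995,-0.4330)
R[0][2] = -0.0580

-0.058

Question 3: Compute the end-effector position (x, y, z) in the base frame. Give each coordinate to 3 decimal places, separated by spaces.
after link 1: o_1 = (2.0000, -3.4641, 0.0000)
after link 2: o_2 = (-0.5000, 0.8660, 2.0000)
after link 3: o_3 = (-0.0670, -1.8840, 0.5000)
after link 4: o_4 = (0.1495, -0.5269, -2.3481)
after link 5: o_5 = (-0.8828, -5.3370, -1.4551)

-0.883 -5.337 -1.455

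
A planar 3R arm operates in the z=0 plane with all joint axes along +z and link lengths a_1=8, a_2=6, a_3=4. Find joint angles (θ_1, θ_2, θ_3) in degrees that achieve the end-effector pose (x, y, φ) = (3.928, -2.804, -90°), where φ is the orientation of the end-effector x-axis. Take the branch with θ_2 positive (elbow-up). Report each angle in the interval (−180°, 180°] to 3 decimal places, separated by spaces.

wrist centre = target − a_3·(cos φ, sin φ) = (3.9280, 1.1960)
cos θ_2 = (16.8596−8²−6²)/(2·8·6) = -0.8660; θ_2 = 150.0023° (elbow-up)
β = atan2(1.1960,3.9280) = 16.9345°; ψ = atan2(2.9998,2.8037) = 46.9349°
θ_1 = β − ψ = -30.0004°
θ_3 = φ − θ_1 − θ_2 = 149.9981° (wrapped to (-180°,180°])

-30.000 150.002 149.998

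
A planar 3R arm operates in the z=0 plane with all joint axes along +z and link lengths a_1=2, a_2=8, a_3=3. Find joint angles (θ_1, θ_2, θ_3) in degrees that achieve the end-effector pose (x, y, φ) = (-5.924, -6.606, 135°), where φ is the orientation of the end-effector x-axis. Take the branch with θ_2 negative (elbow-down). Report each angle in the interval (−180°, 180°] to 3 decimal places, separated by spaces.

-77.085 -45.002 -102.913

wrist centre = target − a_3·(cos φ, sin φ) = (-3.8027, -8.7273)
cos θ_2 = (90.6265−2²−8²)/(2·2·8) = 0.7071; θ_2 = -45.0023° (elbow-down)
β = atan2(-8.7273,-3.8027) = -113.5438°; ψ = atan2(-5.6571,7.6566) = -36.4588°
θ_1 = β − ψ = -77.0850°
θ_3 = φ − θ_1 − θ_2 = -102.9127° (wrapped to (-180°,180°])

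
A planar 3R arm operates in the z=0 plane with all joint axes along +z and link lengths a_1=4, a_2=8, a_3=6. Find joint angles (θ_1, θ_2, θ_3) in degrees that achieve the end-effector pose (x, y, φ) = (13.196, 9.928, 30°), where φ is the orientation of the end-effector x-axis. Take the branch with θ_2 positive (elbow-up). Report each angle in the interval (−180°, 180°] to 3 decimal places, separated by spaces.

-0.004 60.005 -30.001

wrist centre = target − a_3·(cos φ, sin φ) = (7.9998, 6.9280)
cos θ_2 = (111.9947−4²−8²)/(2·4·8) = 0.4999; θ_2 = 60.0054° (elbow-up)
β = atan2(6.9280,7.9998) = 40.8931°; ψ = atan2(6.9286,7.9993) = 40.8973°
θ_1 = β − ψ = -0.0042°
θ_3 = φ − θ_1 − θ_2 = -30.0013° (wrapped to (-180°,180°])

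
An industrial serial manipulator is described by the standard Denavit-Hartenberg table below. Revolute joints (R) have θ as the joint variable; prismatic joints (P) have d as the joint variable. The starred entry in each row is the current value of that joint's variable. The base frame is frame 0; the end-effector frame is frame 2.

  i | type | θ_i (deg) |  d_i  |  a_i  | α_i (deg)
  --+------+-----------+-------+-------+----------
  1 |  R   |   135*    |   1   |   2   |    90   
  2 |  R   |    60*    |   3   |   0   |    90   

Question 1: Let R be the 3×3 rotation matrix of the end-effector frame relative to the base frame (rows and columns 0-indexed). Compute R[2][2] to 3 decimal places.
-0.500

End-effector z-axis (col 2 of R) = (-0.6124,0.6124,-0.5000)
R[2][2] = -0.5000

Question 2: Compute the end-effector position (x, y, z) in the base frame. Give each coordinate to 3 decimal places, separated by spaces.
0.707 3.536 1.000

after link 1: o_1 = (-1.4142, 1.4142, 1.0000)
after link 2: o_2 = (0.7071, 3.5355, 1.0000)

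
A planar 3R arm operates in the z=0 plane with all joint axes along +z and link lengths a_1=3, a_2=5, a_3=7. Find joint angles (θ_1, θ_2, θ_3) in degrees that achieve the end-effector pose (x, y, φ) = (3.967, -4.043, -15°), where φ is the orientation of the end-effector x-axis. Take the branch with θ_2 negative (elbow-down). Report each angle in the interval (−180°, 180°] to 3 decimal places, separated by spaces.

wrist centre = target − a_3·(cos φ, sin φ) = (-2.7945, -2.2313)
cos θ_2 = (12.7877−3²−5²)/(2·3·5) = -0.7071; θ_2 = -134.9976° (elbow-down)
β = atan2(-2.2313,-2.7945) = -141.3942°; ψ = atan2(-3.5357,-0.5354) = -98.6106°
θ_1 = β − ψ = -42.7837°
θ_3 = φ − θ_1 − θ_2 = 162.7813° (wrapped to (-180°,180°])

-42.784 -134.998 162.781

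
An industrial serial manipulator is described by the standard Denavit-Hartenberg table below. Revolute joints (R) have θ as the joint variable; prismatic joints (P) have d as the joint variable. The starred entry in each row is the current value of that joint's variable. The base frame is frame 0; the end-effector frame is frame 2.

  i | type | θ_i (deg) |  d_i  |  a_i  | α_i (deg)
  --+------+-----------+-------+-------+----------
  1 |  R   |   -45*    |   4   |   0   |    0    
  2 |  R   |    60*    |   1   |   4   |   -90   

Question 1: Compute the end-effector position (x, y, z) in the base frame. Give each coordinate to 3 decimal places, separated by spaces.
3.864 1.035 5.000

after link 1: o_1 = (0.0000, 0.0000, 4.0000)
after link 2: o_2 = (3.8637, 1.0353, 5.0000)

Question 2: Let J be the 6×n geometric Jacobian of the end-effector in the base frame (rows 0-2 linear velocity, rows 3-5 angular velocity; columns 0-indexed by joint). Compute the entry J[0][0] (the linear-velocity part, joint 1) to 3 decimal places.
axis z_0 = ẑ; lever o_n−o_0 = (3.8637,1.0353,5.0000)
cross product → J_v[:, 0] = (-1.0353,3.8637,0.0000)
J_ω[:, 0] = z_0
entry J[0][0] = -1.0353

-1.035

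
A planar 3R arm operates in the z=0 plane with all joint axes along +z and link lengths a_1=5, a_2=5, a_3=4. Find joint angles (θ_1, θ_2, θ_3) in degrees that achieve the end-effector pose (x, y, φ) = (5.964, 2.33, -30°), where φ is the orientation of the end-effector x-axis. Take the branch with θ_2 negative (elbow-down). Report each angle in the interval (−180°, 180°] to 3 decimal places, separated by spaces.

wrist centre = target − a_3·(cos φ, sin φ) = (2.4999, 4.3300)
cos θ_2 = (24.9984−5²−5²)/(2·5·5) = -0.5000; θ_2 = -120.0021° (elbow-down)
β = atan2(4.3300,2.4999) = 60.0003°; ψ = atan2(-4.3300,2.4998) = -60.0011°
θ_1 = β − ψ = 120.0013°
θ_3 = φ − θ_1 − θ_2 = -29.9992° (wrapped to (-180°,180°])

120.001 -120.002 -29.999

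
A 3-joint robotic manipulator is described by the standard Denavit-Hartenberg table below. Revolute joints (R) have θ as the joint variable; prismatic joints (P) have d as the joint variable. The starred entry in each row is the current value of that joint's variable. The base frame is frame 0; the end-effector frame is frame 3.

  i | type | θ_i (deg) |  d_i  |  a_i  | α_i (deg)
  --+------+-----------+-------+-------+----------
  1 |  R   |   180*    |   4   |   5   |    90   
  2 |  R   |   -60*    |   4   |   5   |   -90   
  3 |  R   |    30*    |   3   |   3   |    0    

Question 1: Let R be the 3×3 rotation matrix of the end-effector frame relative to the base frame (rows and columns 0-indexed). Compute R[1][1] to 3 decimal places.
-0.866

End-effector y-axis (col 1 of R) = (0.2500,-0.8660,0.4330)
R[1][1] = -0.8660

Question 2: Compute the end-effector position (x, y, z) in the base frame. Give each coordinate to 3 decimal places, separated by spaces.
after link 1: o_1 = (-5.0000, 0.0000, 4.0000)
after link 2: o_2 = (-7.5000, 4.0000, -0.3301)
after link 3: o_3 = (-11.3971, 2.5000, -1.0801)

-11.397 2.500 -1.080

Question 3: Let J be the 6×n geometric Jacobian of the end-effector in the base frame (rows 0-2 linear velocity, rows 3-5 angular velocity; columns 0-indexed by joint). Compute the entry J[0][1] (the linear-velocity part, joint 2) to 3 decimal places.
axis z_1 = (0.0000,1.0000,0.0000); lever o_n−o_1 = (-6.3971,2.5000,-5.0801)
cross product → J_v[:, 1] = (-5.0801,0.0000,6.3971)
J_ω[:, 1] = z_1
entry J[0][1] = -5.0801

-5.080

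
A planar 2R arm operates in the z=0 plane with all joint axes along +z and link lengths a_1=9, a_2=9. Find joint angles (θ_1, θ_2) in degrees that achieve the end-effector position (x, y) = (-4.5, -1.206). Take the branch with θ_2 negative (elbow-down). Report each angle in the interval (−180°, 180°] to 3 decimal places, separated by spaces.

-89.997 -150.000

cos θ_2 = (21.7044−9²−9²)/(2·9·9) = -0.8660; θ_2 = -149.9996° (elbow-down)
β = atan2(-1.2060,-4.5000) = -164.9973°; ψ = atan2(-4.5001,1.2058) = -74.9998°
θ_1 = β − ψ = -89.9975°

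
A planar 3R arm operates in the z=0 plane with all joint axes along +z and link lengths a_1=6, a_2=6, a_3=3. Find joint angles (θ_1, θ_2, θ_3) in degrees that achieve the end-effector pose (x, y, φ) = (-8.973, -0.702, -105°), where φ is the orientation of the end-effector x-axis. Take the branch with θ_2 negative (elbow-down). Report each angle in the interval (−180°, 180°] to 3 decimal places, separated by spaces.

-149.999 -89.996 134.995

wrist centre = target − a_3·(cos φ, sin φ) = (-8.1965, 2.1958)
cos θ_2 = (72.0048−6²−6²)/(2·6·6) = 0.0001; θ_2 = -89.9962° (elbow-down)
β = atan2(2.1958,-8.1965) = 165.0031°; ψ = atan2(-6.0000,6.0004) = -44.9981°
θ_1 = β − ψ = 210.0012°
θ_3 = φ − θ_1 − θ_2 = 134.9950° (wrapped to (-180°,180°])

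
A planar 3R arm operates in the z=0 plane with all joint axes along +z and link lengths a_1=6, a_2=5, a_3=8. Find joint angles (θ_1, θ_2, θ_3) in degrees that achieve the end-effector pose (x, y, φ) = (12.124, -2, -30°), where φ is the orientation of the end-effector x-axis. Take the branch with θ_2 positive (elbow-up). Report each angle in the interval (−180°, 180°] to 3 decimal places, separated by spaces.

-30.000 120.004 -120.004

wrist centre = target − a_3·(cos φ, sin φ) = (5.1958, 2.0000)
cos θ_2 = (30.9963−6²−5²)/(2·6·5) = -0.5001; θ_2 = 120.0041° (elbow-up)
β = atan2(2.0000,5.1958) = 21.0530°; ψ = atan2(4.3299,3.4997) = 51.0530°
θ_1 = β − ψ = -30.0000°
θ_3 = φ − θ_1 − θ_2 = -120.0041° (wrapped to (-180°,180°])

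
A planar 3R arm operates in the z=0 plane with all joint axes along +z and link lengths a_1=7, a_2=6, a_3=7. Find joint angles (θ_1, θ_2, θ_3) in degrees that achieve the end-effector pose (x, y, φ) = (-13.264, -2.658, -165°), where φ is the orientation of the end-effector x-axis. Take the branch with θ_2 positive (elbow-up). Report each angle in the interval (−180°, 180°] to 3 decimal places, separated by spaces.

135.004 120.001 -60.005

wrist centre = target − a_3·(cos φ, sin φ) = (-6.5025, -0.8463)
cos θ_2 = (42.9989−7²−6²)/(2·7·6) = -0.5000; θ_2 = 120.0008° (elbow-up)
β = atan2(-0.8463,-6.5025) = -172.5850°; ψ = atan2(5.1961,3.9999) = 52.4112°
θ_1 = β − ψ = -224.9962°
θ_3 = φ − θ_1 − θ_2 = -60.0047° (wrapped to (-180°,180°])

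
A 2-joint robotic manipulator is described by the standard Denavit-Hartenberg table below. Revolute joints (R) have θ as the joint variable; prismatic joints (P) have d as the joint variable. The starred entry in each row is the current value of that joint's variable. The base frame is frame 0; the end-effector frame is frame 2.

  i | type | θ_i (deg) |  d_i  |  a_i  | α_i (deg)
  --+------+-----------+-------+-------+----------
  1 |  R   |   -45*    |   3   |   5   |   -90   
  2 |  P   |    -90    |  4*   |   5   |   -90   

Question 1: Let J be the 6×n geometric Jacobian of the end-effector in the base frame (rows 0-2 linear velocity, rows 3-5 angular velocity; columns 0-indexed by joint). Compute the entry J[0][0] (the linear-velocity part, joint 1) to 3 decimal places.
axis z_0 = ẑ; lever o_n−o_0 = (6.3640,-0.7071,8.0000)
cross product → J_v[:, 0] = (0.7071,6.3640,-0.0000)
J_ω[:, 0] = z_0
entry J[0][0] = 0.7071

0.707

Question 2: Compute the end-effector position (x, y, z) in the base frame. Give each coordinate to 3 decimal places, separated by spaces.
after link 1: o_1 = (3.5355, -3.5355, 3.0000)
after link 2: o_2 = (6.3640, -0.7071, 8.0000)

6.364 -0.707 8.000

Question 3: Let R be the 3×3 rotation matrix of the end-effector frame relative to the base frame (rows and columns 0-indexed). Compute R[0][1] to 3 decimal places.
-0.707

End-effector y-axis (col 1 of R) = (-0.7071,-0.7071,-0.0000)
R[0][1] = -0.7071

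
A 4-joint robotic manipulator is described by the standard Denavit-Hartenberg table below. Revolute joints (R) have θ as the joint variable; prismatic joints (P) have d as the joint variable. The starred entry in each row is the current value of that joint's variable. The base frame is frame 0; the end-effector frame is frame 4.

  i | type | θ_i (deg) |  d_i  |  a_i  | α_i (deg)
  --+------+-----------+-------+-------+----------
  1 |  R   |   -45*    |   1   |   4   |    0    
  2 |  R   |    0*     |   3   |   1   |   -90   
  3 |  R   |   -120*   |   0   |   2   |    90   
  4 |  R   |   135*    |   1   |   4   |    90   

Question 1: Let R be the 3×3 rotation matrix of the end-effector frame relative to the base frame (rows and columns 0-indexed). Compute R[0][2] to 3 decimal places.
0.250

End-effector z-axis (col 2 of R) = (0.2500,0.7500,0.6124)
R[0][2] = 0.2500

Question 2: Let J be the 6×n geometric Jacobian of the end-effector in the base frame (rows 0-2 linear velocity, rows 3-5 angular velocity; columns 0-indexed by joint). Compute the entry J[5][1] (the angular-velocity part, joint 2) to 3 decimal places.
1.000

axis z_1 = (0.0000,0.0000,1.0000); lever o_n−o_1 = (2.3876,1.6124,1.7826)
cross product → J_v[:, 1] = (-1.6124,2.3876,0.0000)
J_ω[:, 1] = z_1
entry J[5][1] = 1.0000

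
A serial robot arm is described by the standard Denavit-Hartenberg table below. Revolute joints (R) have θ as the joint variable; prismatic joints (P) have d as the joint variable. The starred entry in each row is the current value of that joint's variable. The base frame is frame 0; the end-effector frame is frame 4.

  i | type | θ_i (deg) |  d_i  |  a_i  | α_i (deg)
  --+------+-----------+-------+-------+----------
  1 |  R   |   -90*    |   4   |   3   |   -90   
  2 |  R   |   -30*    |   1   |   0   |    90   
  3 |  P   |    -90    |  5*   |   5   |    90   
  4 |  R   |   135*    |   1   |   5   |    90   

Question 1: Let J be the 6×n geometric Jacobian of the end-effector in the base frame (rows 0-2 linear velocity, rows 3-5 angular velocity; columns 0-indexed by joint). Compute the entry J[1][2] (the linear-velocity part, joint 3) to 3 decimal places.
0.500

prismatic axis z_2 = (-0.0000,0.5000,0.8660)
J_v[:, 2] = z_2; J_ω[:, 2] = (0,0,0)
entry J[1][2] = 0.5000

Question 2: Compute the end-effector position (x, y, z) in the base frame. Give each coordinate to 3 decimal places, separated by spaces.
-0.464 2.134 10.892

after link 1: o_1 = (0.0000, -3.0000, 4.0000)
after link 2: o_2 = (1.0000, -3.0000, 4.0000)
after link 3: o_3 = (-4.0000, -0.5000, 8.3301)
after link 4: o_4 = (-0.4645, 2.1338, 10.8920)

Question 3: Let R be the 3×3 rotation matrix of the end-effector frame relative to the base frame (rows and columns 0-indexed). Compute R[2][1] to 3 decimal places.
End-effector y-axis (col 1 of R) = (-0.0000,0.8660,-0.5000)
R[2][1] = -0.5000

-0.500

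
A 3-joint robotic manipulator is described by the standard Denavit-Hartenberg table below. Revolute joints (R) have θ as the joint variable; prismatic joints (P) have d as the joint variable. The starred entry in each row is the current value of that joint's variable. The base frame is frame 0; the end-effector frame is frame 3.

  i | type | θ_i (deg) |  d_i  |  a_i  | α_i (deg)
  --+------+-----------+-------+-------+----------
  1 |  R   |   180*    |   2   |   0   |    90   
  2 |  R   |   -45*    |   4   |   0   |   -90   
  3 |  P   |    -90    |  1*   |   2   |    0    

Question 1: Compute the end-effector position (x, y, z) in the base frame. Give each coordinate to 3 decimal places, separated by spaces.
after link 1: o_1 = (0.0000, 0.0000, 2.0000)
after link 2: o_2 = (0.0000, 4.0000, 2.0000)
after link 3: o_3 = (-0.7071, 6.0000, 2.7071)

-0.707 6.000 2.707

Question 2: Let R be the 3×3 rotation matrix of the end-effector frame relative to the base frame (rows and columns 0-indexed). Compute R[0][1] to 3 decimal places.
End-effector y-axis (col 1 of R) = (-0.7071,0.0000,-0.7071)
R[0][1] = -0.7071

-0.707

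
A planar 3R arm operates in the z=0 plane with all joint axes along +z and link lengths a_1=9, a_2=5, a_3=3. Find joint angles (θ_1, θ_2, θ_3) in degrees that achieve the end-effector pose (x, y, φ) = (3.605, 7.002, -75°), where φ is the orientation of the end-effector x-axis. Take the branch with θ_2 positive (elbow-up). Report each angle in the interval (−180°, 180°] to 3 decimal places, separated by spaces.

wrist centre = target − a_3·(cos φ, sin φ) = (2.8285, 9.8998)
cos θ_2 = (106.0062−9²−5²)/(2·9·5) = 0.0001; θ_2 = 89.9960° (elbow-up)
β = atan2(9.8998,2.8285) = 74.0544°; ψ = atan2(5.0000,9.0003) = 29.0537°
θ_1 = β − ψ = 45.0008°
θ_3 = φ − θ_1 − θ_2 = 150.0032° (wrapped to (-180°,180°])

45.001 89.996 150.003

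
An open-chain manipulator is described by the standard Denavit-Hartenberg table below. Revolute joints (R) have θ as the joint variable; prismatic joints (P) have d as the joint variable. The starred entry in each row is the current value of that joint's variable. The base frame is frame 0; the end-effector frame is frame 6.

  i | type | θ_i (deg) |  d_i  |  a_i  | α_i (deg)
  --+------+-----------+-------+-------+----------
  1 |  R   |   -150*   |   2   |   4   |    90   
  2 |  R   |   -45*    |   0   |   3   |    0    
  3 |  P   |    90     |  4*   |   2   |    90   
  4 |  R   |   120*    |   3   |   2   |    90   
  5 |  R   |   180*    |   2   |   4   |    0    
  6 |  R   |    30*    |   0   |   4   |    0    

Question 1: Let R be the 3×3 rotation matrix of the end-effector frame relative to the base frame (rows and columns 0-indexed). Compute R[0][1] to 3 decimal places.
0.467

End-effector y-axis (col 1 of R) = (0.4669,0.7696,0.4356)
R[0][1] = 0.4669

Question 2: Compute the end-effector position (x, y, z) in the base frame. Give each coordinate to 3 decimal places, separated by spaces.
-10.006 -5.468 3.742

after link 1: o_1 = (-3.4641, -2.0000, 2.0000)
after link 2: o_2 = (-5.3012, -3.0607, -0.1213)
after link 3: o_3 = (-8.5260, -0.3037, 1.2929)
after link 4: o_4 = (-10.6167, 0.4892, -1.5355)
after link 5: o_5 = (-11.6701, -2.9642, 1.1034)
after link 6: o_6 = (-10.0060, -5.4676, 3.7424)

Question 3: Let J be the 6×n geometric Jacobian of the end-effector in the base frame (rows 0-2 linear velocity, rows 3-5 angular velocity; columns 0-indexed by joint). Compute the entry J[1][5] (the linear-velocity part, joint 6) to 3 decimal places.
axis z_5 = (-0.7803,0.1268,0.6124); lever o_n−o_5 = (1.6641,-2.5033,2.6390)
cross product → J_v[:, 5] = (1.8677,3.0783,1.7424)
J_ω[:, 5] = z_5
entry J[1][5] = 3.0783

3.078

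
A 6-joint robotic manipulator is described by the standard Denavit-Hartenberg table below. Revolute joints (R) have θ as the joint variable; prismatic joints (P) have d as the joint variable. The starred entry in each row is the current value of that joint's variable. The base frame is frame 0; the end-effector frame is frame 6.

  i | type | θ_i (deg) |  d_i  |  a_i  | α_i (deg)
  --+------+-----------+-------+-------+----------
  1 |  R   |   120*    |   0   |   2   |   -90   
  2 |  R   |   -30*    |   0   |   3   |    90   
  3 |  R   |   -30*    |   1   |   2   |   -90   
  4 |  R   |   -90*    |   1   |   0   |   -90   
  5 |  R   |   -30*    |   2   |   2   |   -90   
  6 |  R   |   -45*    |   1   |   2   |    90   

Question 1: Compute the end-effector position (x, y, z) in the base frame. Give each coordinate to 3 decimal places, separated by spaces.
-2.650 6.816 8.164

after link 1: o_1 = (-1.0000, 1.7321, 0.0000)
after link 2: o_2 = (-2.2990, 3.9821, 1.5000)
after link 3: o_3 = (-1.9330, 5.3481, 3.2321)
after link 4: o_4 = (-2.8995, 5.2901, 3.4821)
after link 5: o_5 = (-3.3170, 6.2811, 6.0981)
after link 6: o_6 = (-2.6502, 6.8156, 8.1644)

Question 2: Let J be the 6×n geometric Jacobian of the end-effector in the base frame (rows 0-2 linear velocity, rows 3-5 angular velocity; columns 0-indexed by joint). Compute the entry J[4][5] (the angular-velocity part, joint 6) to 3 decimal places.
-0.166

axis z_5 = (0.9620,-0.1663,0.2165); lever o_n−o_5 = (0.6668,0.5345,2.0663)
cross product → J_v[:, 5] = (-0.4593,-1.8435,0.6251)
J_ω[:, 5] = z_5
entry J[4][5] = -0.1663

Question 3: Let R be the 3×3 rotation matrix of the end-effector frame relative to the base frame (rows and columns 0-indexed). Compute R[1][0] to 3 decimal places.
End-effector x-axis (col 0 of R) = (-0.1476,0.3504,0.9249)
R[1][0] = 0.3504

0.350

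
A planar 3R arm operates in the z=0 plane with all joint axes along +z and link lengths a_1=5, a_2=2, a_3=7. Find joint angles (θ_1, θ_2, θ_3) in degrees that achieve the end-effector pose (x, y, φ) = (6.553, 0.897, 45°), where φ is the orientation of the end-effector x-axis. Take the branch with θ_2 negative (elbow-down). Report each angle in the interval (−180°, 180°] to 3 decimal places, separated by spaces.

wrist centre = target − a_3·(cos φ, sin φ) = (1.6033, -4.0527)
cos θ_2 = (18.9952−5²−2²)/(2·5·2) = -0.5002; θ_2 = -120.0159° (elbow-down)
β = atan2(-4.0527,1.6033) = -68.4164°; ψ = atan2(-1.7318,3.9995) = -23.4124°
θ_1 = β − ψ = -45.0040°
θ_3 = φ − θ_1 − θ_2 = -149.9800° (wrapped to (-180°,180°])

-45.004 -120.016 -149.980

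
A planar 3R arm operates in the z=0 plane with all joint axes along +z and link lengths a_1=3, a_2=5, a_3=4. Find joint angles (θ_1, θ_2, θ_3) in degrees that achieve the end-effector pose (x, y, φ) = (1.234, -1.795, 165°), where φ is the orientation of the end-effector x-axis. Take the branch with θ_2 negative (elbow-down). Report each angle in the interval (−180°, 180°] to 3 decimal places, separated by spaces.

30.001 -90.006 -134.995

wrist centre = target − a_3·(cos φ, sin φ) = (5.0977, -2.8303)
cos θ_2 = (33.9970−3²−5²)/(2·3·5) = -0.0001; θ_2 = -90.0056° (elbow-down)
β = atan2(-2.8303,5.0977) = -29.0393°; ψ = atan2(-5.0000,2.9995) = -59.0404°
θ_1 = β − ψ = 30.0011°
θ_3 = φ − θ_1 − θ_2 = -134.9954° (wrapped to (-180°,180°])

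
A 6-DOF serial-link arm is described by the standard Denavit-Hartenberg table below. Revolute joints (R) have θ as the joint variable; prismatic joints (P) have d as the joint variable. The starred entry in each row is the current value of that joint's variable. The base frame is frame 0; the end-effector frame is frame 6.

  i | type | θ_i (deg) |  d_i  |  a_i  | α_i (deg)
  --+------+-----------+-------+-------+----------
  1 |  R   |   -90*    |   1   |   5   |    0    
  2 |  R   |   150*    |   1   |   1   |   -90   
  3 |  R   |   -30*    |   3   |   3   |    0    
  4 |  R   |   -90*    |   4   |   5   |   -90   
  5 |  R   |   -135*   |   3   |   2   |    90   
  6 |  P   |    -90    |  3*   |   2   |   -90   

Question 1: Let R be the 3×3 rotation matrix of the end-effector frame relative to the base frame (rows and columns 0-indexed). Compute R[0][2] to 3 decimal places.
End-effector z-axis (col 2 of R) = (-0.4356,0.6597,-0.6124)
R[0][2] = -0.4356

-0.436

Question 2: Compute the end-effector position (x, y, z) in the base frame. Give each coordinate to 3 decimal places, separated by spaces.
-3.584 1.378 5.268

after link 1: o_1 = (0.0000, -5.0000, 1.0000)
after link 2: o_2 = (0.5000, -4.1340, 2.0000)
after link 3: o_3 = (-0.7990, -0.3840, 3.5000)
after link 4: o_4 = (-5.5131, -0.5490, 7.8301)
after link 5: o_5 = (-5.0853, 3.0204, 8.1054)
after link 6: o_6 = (-3.5839, 1.3783, 5.2683)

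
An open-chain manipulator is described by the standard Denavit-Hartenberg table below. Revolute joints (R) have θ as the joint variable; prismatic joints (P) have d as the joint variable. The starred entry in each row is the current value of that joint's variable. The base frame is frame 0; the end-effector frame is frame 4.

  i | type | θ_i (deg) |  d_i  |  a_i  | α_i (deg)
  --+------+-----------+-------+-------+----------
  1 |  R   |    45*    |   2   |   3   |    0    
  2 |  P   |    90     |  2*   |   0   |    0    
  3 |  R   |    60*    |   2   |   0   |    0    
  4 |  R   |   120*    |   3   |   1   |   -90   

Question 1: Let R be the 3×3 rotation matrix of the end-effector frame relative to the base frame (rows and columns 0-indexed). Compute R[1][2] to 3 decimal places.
End-effector z-axis (col 2 of R) = (0.7071,0.7071,0.0000)
R[1][2] = 0.7071

0.707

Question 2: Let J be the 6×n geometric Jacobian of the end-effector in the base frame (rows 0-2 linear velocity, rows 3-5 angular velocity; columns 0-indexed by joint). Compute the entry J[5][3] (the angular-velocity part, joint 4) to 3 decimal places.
1.000

axis z_3 = (0.0000,0.0000,1.0000); lever o_n−o_3 = (0.7071,-0.7071,3.0000)
cross product → J_v[:, 3] = (0.7071,0.7071,-0.0000)
J_ω[:, 3] = z_3
entry J[5][3] = 1.0000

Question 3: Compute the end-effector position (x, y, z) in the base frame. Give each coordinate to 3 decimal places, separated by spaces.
after link 1: o_1 = (2.1213, 2.1213, 2.0000)
after link 2: o_2 = (2.1213, 2.1213, 4.0000)
after link 3: o_3 = (2.1213, 2.1213, 6.0000)
after link 4: o_4 = (2.8284, 1.4142, 9.0000)

2.828 1.414 9.000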